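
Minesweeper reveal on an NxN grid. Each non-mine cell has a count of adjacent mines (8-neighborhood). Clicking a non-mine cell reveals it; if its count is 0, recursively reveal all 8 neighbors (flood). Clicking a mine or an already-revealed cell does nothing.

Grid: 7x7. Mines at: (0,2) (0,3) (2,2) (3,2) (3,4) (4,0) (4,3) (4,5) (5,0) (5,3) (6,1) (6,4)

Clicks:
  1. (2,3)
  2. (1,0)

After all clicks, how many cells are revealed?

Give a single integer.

Click 1 (2,3) count=3: revealed 1 new [(2,3)] -> total=1
Click 2 (1,0) count=0: revealed 8 new [(0,0) (0,1) (1,0) (1,1) (2,0) (2,1) (3,0) (3,1)] -> total=9

Answer: 9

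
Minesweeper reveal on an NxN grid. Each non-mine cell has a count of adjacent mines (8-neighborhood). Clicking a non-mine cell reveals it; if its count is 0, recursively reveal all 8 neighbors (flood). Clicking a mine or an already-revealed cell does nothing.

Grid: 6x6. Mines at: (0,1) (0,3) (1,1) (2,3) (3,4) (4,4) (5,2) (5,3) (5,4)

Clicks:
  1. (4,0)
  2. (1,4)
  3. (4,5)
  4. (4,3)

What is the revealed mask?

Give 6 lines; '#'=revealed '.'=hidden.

Click 1 (4,0) count=0: revealed 11 new [(2,0) (2,1) (2,2) (3,0) (3,1) (3,2) (4,0) (4,1) (4,2) (5,0) (5,1)] -> total=11
Click 2 (1,4) count=2: revealed 1 new [(1,4)] -> total=12
Click 3 (4,5) count=3: revealed 1 new [(4,5)] -> total=13
Click 4 (4,3) count=5: revealed 1 new [(4,3)] -> total=14

Answer: ......
....#.
###...
###...
####.#
##....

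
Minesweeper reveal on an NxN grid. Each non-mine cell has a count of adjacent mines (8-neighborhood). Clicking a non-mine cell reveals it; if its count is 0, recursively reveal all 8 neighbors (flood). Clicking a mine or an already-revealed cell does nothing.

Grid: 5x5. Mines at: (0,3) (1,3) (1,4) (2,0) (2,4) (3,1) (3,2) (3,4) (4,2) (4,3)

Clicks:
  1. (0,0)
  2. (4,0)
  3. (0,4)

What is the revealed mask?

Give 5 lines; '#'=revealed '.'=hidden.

Click 1 (0,0) count=0: revealed 6 new [(0,0) (0,1) (0,2) (1,0) (1,1) (1,2)] -> total=6
Click 2 (4,0) count=1: revealed 1 new [(4,0)] -> total=7
Click 3 (0,4) count=3: revealed 1 new [(0,4)] -> total=8

Answer: ###.#
###..
.....
.....
#....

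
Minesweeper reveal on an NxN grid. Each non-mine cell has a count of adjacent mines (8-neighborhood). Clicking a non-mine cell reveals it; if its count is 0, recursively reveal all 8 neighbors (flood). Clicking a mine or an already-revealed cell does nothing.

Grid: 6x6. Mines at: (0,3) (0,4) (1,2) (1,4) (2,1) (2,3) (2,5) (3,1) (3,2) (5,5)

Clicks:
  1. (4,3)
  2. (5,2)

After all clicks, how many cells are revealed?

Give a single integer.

Click 1 (4,3) count=1: revealed 1 new [(4,3)] -> total=1
Click 2 (5,2) count=0: revealed 9 new [(4,0) (4,1) (4,2) (4,4) (5,0) (5,1) (5,2) (5,3) (5,4)] -> total=10

Answer: 10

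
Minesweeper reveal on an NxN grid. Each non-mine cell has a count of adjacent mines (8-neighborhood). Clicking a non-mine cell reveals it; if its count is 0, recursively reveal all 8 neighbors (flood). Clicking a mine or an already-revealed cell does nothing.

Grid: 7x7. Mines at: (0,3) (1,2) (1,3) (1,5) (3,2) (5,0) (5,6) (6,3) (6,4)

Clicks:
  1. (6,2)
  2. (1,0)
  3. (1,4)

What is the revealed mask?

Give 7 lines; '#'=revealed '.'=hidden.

Answer: ##.....
##..#..
##.....
##.....
##.....
.......
..#....

Derivation:
Click 1 (6,2) count=1: revealed 1 new [(6,2)] -> total=1
Click 2 (1,0) count=0: revealed 10 new [(0,0) (0,1) (1,0) (1,1) (2,0) (2,1) (3,0) (3,1) (4,0) (4,1)] -> total=11
Click 3 (1,4) count=3: revealed 1 new [(1,4)] -> total=12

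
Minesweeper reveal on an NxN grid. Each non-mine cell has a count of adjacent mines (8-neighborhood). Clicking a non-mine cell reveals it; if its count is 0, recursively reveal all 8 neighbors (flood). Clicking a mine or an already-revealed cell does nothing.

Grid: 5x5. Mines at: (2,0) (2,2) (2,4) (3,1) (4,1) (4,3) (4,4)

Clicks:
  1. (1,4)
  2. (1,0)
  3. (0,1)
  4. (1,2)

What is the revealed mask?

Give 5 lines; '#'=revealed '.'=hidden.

Answer: #####
#####
.....
.....
.....

Derivation:
Click 1 (1,4) count=1: revealed 1 new [(1,4)] -> total=1
Click 2 (1,0) count=1: revealed 1 new [(1,0)] -> total=2
Click 3 (0,1) count=0: revealed 8 new [(0,0) (0,1) (0,2) (0,3) (0,4) (1,1) (1,2) (1,3)] -> total=10
Click 4 (1,2) count=1: revealed 0 new [(none)] -> total=10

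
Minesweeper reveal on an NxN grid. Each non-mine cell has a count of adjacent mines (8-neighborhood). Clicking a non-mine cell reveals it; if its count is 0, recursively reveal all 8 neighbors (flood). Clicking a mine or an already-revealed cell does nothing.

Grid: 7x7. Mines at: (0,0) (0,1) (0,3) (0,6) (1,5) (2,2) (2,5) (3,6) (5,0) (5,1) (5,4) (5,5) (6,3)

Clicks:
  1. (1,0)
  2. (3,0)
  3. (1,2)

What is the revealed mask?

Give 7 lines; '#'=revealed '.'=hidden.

Answer: .......
###....
##.....
##.....
##.....
.......
.......

Derivation:
Click 1 (1,0) count=2: revealed 1 new [(1,0)] -> total=1
Click 2 (3,0) count=0: revealed 7 new [(1,1) (2,0) (2,1) (3,0) (3,1) (4,0) (4,1)] -> total=8
Click 3 (1,2) count=3: revealed 1 new [(1,2)] -> total=9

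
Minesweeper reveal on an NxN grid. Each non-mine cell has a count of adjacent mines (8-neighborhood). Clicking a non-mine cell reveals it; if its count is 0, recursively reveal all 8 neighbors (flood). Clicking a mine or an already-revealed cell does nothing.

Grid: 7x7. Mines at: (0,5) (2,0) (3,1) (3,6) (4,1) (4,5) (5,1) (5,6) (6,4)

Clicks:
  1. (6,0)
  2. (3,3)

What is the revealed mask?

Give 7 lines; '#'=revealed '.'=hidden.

Click 1 (6,0) count=1: revealed 1 new [(6,0)] -> total=1
Click 2 (3,3) count=0: revealed 26 new [(0,0) (0,1) (0,2) (0,3) (0,4) (1,0) (1,1) (1,2) (1,3) (1,4) (1,5) (2,1) (2,2) (2,3) (2,4) (2,5) (3,2) (3,3) (3,4) (3,5) (4,2) (4,3) (4,4) (5,2) (5,3) (5,4)] -> total=27

Answer: #####..
######.
.#####.
..####.
..###..
..###..
#......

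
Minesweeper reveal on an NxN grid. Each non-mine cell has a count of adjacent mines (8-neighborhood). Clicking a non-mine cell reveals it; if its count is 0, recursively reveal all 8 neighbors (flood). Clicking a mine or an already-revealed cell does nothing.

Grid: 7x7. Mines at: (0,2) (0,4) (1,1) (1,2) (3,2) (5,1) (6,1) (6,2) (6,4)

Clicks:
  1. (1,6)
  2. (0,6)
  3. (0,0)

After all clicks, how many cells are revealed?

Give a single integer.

Click 1 (1,6) count=0: revealed 24 new [(0,5) (0,6) (1,3) (1,4) (1,5) (1,6) (2,3) (2,4) (2,5) (2,6) (3,3) (3,4) (3,5) (3,6) (4,3) (4,4) (4,5) (4,6) (5,3) (5,4) (5,5) (5,6) (6,5) (6,6)] -> total=24
Click 2 (0,6) count=0: revealed 0 new [(none)] -> total=24
Click 3 (0,0) count=1: revealed 1 new [(0,0)] -> total=25

Answer: 25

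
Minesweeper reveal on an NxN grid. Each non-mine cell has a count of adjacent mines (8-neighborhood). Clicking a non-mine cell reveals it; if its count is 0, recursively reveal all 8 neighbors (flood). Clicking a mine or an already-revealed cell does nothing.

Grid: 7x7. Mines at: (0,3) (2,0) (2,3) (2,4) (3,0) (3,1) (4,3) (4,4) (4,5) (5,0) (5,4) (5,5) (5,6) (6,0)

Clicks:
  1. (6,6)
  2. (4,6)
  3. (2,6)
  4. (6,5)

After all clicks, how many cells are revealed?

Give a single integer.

Click 1 (6,6) count=2: revealed 1 new [(6,6)] -> total=1
Click 2 (4,6) count=3: revealed 1 new [(4,6)] -> total=2
Click 3 (2,6) count=0: revealed 10 new [(0,4) (0,5) (0,6) (1,4) (1,5) (1,6) (2,5) (2,6) (3,5) (3,6)] -> total=12
Click 4 (6,5) count=3: revealed 1 new [(6,5)] -> total=13

Answer: 13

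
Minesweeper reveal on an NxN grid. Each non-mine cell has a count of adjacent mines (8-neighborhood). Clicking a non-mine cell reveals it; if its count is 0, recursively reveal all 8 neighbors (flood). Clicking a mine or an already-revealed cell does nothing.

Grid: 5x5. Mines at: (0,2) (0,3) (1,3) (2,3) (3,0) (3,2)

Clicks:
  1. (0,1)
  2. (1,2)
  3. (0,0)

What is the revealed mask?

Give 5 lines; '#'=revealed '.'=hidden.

Answer: ##...
###..
##...
.....
.....

Derivation:
Click 1 (0,1) count=1: revealed 1 new [(0,1)] -> total=1
Click 2 (1,2) count=4: revealed 1 new [(1,2)] -> total=2
Click 3 (0,0) count=0: revealed 5 new [(0,0) (1,0) (1,1) (2,0) (2,1)] -> total=7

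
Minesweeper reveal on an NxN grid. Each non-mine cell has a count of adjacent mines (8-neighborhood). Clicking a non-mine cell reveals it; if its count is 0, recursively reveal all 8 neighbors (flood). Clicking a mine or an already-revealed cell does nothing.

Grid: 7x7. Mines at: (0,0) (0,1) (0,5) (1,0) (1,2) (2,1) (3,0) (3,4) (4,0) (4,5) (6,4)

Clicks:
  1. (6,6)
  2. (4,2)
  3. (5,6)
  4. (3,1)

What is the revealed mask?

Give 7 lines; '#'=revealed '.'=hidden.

Answer: .......
.......
.......
.###...
.###...
####.##
####.##

Derivation:
Click 1 (6,6) count=0: revealed 4 new [(5,5) (5,6) (6,5) (6,6)] -> total=4
Click 2 (4,2) count=0: revealed 14 new [(3,1) (3,2) (3,3) (4,1) (4,2) (4,3) (5,0) (5,1) (5,2) (5,3) (6,0) (6,1) (6,2) (6,3)] -> total=18
Click 3 (5,6) count=1: revealed 0 new [(none)] -> total=18
Click 4 (3,1) count=3: revealed 0 new [(none)] -> total=18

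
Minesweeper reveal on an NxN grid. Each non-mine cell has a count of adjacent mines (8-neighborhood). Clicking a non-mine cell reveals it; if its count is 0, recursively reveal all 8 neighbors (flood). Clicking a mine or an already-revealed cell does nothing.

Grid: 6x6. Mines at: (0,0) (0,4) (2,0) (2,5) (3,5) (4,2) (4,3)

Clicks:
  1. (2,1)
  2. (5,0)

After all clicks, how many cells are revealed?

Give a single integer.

Click 1 (2,1) count=1: revealed 1 new [(2,1)] -> total=1
Click 2 (5,0) count=0: revealed 6 new [(3,0) (3,1) (4,0) (4,1) (5,0) (5,1)] -> total=7

Answer: 7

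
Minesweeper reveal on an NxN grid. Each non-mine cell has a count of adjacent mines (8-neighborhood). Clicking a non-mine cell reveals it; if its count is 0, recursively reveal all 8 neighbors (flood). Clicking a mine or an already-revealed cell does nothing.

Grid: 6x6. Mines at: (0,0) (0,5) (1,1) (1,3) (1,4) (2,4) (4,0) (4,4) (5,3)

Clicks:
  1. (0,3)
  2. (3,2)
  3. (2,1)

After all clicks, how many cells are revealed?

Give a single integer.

Click 1 (0,3) count=2: revealed 1 new [(0,3)] -> total=1
Click 2 (3,2) count=0: revealed 9 new [(2,1) (2,2) (2,3) (3,1) (3,2) (3,3) (4,1) (4,2) (4,3)] -> total=10
Click 3 (2,1) count=1: revealed 0 new [(none)] -> total=10

Answer: 10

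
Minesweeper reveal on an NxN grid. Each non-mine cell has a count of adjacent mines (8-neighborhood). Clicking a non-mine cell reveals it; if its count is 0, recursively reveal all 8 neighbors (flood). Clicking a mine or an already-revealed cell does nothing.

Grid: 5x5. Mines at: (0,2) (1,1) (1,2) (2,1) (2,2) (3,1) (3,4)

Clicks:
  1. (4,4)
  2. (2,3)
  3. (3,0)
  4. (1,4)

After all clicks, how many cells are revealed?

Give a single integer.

Click 1 (4,4) count=1: revealed 1 new [(4,4)] -> total=1
Click 2 (2,3) count=3: revealed 1 new [(2,3)] -> total=2
Click 3 (3,0) count=2: revealed 1 new [(3,0)] -> total=3
Click 4 (1,4) count=0: revealed 5 new [(0,3) (0,4) (1,3) (1,4) (2,4)] -> total=8

Answer: 8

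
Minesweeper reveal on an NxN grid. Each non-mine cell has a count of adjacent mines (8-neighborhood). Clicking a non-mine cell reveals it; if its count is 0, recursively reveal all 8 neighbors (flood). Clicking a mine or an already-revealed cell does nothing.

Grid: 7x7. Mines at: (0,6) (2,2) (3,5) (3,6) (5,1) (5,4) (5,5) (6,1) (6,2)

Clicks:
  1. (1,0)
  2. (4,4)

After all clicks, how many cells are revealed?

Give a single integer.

Answer: 22

Derivation:
Click 1 (1,0) count=0: revealed 21 new [(0,0) (0,1) (0,2) (0,3) (0,4) (0,5) (1,0) (1,1) (1,2) (1,3) (1,4) (1,5) (2,0) (2,1) (2,3) (2,4) (2,5) (3,0) (3,1) (4,0) (4,1)] -> total=21
Click 2 (4,4) count=3: revealed 1 new [(4,4)] -> total=22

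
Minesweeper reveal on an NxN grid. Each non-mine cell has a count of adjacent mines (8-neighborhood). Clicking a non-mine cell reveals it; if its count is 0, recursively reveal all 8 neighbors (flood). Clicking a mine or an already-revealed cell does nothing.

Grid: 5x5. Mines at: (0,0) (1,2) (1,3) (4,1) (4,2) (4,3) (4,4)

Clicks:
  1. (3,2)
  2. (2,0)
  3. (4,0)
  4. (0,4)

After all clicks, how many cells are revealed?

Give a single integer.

Click 1 (3,2) count=3: revealed 1 new [(3,2)] -> total=1
Click 2 (2,0) count=0: revealed 6 new [(1,0) (1,1) (2,0) (2,1) (3,0) (3,1)] -> total=7
Click 3 (4,0) count=1: revealed 1 new [(4,0)] -> total=8
Click 4 (0,4) count=1: revealed 1 new [(0,4)] -> total=9

Answer: 9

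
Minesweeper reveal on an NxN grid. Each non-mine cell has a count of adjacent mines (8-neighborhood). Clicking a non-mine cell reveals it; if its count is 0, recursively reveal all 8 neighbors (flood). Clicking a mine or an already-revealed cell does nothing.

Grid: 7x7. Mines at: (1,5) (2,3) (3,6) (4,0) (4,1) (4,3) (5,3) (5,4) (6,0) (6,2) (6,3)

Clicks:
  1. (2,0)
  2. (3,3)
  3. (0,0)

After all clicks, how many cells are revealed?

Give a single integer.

Click 1 (2,0) count=0: revealed 16 new [(0,0) (0,1) (0,2) (0,3) (0,4) (1,0) (1,1) (1,2) (1,3) (1,4) (2,0) (2,1) (2,2) (3,0) (3,1) (3,2)] -> total=16
Click 2 (3,3) count=2: revealed 1 new [(3,3)] -> total=17
Click 3 (0,0) count=0: revealed 0 new [(none)] -> total=17

Answer: 17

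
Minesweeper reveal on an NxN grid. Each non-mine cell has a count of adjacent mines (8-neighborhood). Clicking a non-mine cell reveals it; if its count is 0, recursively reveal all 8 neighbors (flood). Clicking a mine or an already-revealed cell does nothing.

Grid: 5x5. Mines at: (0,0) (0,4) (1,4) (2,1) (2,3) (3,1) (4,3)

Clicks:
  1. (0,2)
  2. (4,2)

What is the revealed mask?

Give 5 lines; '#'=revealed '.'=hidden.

Answer: .###.
.###.
.....
.....
..#..

Derivation:
Click 1 (0,2) count=0: revealed 6 new [(0,1) (0,2) (0,3) (1,1) (1,2) (1,3)] -> total=6
Click 2 (4,2) count=2: revealed 1 new [(4,2)] -> total=7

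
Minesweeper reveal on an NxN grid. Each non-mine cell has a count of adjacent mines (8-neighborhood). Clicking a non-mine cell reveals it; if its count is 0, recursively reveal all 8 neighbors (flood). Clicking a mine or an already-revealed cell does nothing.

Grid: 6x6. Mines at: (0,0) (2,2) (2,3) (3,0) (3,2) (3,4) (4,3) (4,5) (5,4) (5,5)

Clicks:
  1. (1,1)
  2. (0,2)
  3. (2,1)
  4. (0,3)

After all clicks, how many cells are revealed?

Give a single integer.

Click 1 (1,1) count=2: revealed 1 new [(1,1)] -> total=1
Click 2 (0,2) count=0: revealed 11 new [(0,1) (0,2) (0,3) (0,4) (0,5) (1,2) (1,3) (1,4) (1,5) (2,4) (2,5)] -> total=12
Click 3 (2,1) count=3: revealed 1 new [(2,1)] -> total=13
Click 4 (0,3) count=0: revealed 0 new [(none)] -> total=13

Answer: 13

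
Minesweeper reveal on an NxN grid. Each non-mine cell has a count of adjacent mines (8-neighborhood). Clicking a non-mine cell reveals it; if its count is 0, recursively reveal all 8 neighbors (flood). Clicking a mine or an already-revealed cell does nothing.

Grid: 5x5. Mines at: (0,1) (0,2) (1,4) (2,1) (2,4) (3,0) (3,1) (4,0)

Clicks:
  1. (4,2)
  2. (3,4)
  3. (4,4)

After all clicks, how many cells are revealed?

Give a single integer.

Click 1 (4,2) count=1: revealed 1 new [(4,2)] -> total=1
Click 2 (3,4) count=1: revealed 1 new [(3,4)] -> total=2
Click 3 (4,4) count=0: revealed 4 new [(3,2) (3,3) (4,3) (4,4)] -> total=6

Answer: 6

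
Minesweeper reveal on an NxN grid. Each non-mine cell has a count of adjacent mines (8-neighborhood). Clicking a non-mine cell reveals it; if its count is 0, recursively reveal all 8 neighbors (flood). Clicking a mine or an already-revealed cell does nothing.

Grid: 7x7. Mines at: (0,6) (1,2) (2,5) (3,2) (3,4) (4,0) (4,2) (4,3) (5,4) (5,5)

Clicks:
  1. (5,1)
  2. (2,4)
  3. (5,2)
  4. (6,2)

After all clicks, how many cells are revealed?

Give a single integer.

Answer: 9

Derivation:
Click 1 (5,1) count=2: revealed 1 new [(5,1)] -> total=1
Click 2 (2,4) count=2: revealed 1 new [(2,4)] -> total=2
Click 3 (5,2) count=2: revealed 1 new [(5,2)] -> total=3
Click 4 (6,2) count=0: revealed 6 new [(5,0) (5,3) (6,0) (6,1) (6,2) (6,3)] -> total=9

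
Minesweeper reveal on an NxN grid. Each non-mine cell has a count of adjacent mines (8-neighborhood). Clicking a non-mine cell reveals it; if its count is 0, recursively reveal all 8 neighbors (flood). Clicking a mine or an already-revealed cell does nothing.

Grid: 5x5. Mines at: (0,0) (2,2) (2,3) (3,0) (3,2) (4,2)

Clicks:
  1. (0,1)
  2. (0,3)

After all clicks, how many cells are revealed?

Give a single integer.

Click 1 (0,1) count=1: revealed 1 new [(0,1)] -> total=1
Click 2 (0,3) count=0: revealed 7 new [(0,2) (0,3) (0,4) (1,1) (1,2) (1,3) (1,4)] -> total=8

Answer: 8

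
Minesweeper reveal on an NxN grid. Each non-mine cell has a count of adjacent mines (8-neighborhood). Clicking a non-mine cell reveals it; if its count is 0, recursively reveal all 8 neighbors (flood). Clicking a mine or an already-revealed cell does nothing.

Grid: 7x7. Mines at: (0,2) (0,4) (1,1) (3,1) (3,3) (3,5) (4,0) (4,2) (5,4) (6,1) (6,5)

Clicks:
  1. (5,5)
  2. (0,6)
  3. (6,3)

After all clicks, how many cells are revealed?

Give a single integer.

Click 1 (5,5) count=2: revealed 1 new [(5,5)] -> total=1
Click 2 (0,6) count=0: revealed 6 new [(0,5) (0,6) (1,5) (1,6) (2,5) (2,6)] -> total=7
Click 3 (6,3) count=1: revealed 1 new [(6,3)] -> total=8

Answer: 8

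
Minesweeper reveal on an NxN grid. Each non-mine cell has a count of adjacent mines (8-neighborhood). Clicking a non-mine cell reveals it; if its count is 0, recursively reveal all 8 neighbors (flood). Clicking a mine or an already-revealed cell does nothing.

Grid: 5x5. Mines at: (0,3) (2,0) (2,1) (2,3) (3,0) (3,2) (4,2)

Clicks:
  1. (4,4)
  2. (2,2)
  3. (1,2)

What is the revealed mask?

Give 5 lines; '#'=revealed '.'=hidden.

Answer: .....
..#..
..#..
...##
...##

Derivation:
Click 1 (4,4) count=0: revealed 4 new [(3,3) (3,4) (4,3) (4,4)] -> total=4
Click 2 (2,2) count=3: revealed 1 new [(2,2)] -> total=5
Click 3 (1,2) count=3: revealed 1 new [(1,2)] -> total=6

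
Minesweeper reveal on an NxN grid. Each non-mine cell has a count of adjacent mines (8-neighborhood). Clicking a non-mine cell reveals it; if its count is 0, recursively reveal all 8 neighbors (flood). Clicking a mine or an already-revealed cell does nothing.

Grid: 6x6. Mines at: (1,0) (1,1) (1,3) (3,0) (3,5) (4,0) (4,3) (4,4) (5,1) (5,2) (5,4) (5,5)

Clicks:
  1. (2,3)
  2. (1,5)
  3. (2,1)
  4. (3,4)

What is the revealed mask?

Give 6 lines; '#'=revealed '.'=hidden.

Answer: ....##
....##
.#.###
....#.
......
......

Derivation:
Click 1 (2,3) count=1: revealed 1 new [(2,3)] -> total=1
Click 2 (1,5) count=0: revealed 6 new [(0,4) (0,5) (1,4) (1,5) (2,4) (2,5)] -> total=7
Click 3 (2,1) count=3: revealed 1 new [(2,1)] -> total=8
Click 4 (3,4) count=3: revealed 1 new [(3,4)] -> total=9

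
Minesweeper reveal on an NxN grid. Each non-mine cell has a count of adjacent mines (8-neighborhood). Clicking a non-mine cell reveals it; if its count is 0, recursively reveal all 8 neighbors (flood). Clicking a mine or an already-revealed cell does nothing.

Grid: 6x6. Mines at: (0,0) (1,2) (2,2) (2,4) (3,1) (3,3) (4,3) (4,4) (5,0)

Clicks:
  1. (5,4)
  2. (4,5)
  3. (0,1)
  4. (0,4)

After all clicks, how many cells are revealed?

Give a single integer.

Click 1 (5,4) count=2: revealed 1 new [(5,4)] -> total=1
Click 2 (4,5) count=1: revealed 1 new [(4,5)] -> total=2
Click 3 (0,1) count=2: revealed 1 new [(0,1)] -> total=3
Click 4 (0,4) count=0: revealed 6 new [(0,3) (0,4) (0,5) (1,3) (1,4) (1,5)] -> total=9

Answer: 9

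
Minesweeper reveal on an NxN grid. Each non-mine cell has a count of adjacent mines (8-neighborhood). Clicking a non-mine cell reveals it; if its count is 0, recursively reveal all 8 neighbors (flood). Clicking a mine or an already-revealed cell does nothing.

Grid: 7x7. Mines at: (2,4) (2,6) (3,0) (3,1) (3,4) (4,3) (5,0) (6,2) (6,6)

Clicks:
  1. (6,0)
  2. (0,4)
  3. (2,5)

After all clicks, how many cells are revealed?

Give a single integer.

Answer: 20

Derivation:
Click 1 (6,0) count=1: revealed 1 new [(6,0)] -> total=1
Click 2 (0,4) count=0: revealed 18 new [(0,0) (0,1) (0,2) (0,3) (0,4) (0,5) (0,6) (1,0) (1,1) (1,2) (1,3) (1,4) (1,5) (1,6) (2,0) (2,1) (2,2) (2,3)] -> total=19
Click 3 (2,5) count=3: revealed 1 new [(2,5)] -> total=20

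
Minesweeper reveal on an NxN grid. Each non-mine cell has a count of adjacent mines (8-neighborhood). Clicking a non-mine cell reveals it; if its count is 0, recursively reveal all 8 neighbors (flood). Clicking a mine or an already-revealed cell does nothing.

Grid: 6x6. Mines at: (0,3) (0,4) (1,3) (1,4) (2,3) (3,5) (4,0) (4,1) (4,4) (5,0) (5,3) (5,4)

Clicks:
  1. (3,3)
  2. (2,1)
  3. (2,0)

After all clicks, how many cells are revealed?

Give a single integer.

Click 1 (3,3) count=2: revealed 1 new [(3,3)] -> total=1
Click 2 (2,1) count=0: revealed 12 new [(0,0) (0,1) (0,2) (1,0) (1,1) (1,2) (2,0) (2,1) (2,2) (3,0) (3,1) (3,2)] -> total=13
Click 3 (2,0) count=0: revealed 0 new [(none)] -> total=13

Answer: 13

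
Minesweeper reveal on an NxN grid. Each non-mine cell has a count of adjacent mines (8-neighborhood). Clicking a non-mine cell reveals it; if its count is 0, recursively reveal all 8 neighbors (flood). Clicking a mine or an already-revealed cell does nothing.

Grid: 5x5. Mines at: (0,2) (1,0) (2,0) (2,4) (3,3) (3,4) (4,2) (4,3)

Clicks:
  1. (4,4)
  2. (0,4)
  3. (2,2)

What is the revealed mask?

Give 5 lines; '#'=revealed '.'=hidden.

Click 1 (4,4) count=3: revealed 1 new [(4,4)] -> total=1
Click 2 (0,4) count=0: revealed 4 new [(0,3) (0,4) (1,3) (1,4)] -> total=5
Click 3 (2,2) count=1: revealed 1 new [(2,2)] -> total=6

Answer: ...##
...##
..#..
.....
....#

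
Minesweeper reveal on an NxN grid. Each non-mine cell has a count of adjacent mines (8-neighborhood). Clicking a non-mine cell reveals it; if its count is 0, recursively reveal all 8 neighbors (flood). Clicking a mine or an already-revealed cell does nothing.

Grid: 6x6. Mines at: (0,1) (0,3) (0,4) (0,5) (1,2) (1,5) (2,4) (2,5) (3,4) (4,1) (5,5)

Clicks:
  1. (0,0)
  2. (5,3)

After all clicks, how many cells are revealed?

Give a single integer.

Click 1 (0,0) count=1: revealed 1 new [(0,0)] -> total=1
Click 2 (5,3) count=0: revealed 6 new [(4,2) (4,3) (4,4) (5,2) (5,3) (5,4)] -> total=7

Answer: 7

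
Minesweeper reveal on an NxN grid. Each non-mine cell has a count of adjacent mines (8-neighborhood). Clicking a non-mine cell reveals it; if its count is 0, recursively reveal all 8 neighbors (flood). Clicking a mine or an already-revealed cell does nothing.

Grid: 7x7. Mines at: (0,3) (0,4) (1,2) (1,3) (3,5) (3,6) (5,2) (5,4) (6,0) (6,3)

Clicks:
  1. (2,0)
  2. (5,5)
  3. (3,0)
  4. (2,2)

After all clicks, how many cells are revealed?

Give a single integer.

Click 1 (2,0) count=0: revealed 21 new [(0,0) (0,1) (1,0) (1,1) (2,0) (2,1) (2,2) (2,3) (2,4) (3,0) (3,1) (3,2) (3,3) (3,4) (4,0) (4,1) (4,2) (4,3) (4,4) (5,0) (5,1)] -> total=21
Click 2 (5,5) count=1: revealed 1 new [(5,5)] -> total=22
Click 3 (3,0) count=0: revealed 0 new [(none)] -> total=22
Click 4 (2,2) count=2: revealed 0 new [(none)] -> total=22

Answer: 22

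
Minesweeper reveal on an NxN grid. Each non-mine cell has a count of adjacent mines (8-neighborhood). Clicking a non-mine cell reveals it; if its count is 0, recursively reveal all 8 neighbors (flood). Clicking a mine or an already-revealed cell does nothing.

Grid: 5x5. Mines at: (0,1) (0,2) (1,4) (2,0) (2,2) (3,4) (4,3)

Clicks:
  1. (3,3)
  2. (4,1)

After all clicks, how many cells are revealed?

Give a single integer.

Answer: 7

Derivation:
Click 1 (3,3) count=3: revealed 1 new [(3,3)] -> total=1
Click 2 (4,1) count=0: revealed 6 new [(3,0) (3,1) (3,2) (4,0) (4,1) (4,2)] -> total=7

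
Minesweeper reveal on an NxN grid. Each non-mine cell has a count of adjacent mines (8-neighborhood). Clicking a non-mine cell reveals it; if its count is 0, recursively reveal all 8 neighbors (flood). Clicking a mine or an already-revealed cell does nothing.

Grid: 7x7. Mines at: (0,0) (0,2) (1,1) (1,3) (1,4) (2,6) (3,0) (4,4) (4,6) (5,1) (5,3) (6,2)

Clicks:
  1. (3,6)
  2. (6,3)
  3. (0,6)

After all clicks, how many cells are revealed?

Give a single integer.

Click 1 (3,6) count=2: revealed 1 new [(3,6)] -> total=1
Click 2 (6,3) count=2: revealed 1 new [(6,3)] -> total=2
Click 3 (0,6) count=0: revealed 4 new [(0,5) (0,6) (1,5) (1,6)] -> total=6

Answer: 6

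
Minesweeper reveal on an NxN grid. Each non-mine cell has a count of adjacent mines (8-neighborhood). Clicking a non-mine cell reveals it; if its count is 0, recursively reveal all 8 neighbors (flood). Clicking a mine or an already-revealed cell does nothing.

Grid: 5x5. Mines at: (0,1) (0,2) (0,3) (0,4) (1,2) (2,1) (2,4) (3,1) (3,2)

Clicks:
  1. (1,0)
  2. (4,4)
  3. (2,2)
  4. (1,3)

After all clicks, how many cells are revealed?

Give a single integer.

Click 1 (1,0) count=2: revealed 1 new [(1,0)] -> total=1
Click 2 (4,4) count=0: revealed 4 new [(3,3) (3,4) (4,3) (4,4)] -> total=5
Click 3 (2,2) count=4: revealed 1 new [(2,2)] -> total=6
Click 4 (1,3) count=5: revealed 1 new [(1,3)] -> total=7

Answer: 7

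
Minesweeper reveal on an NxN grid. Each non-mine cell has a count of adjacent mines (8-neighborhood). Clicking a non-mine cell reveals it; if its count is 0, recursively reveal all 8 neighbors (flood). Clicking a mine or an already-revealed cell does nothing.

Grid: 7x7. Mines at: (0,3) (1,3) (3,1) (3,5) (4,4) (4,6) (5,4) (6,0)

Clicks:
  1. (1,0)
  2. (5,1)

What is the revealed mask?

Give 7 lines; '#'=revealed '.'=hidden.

Click 1 (1,0) count=0: revealed 9 new [(0,0) (0,1) (0,2) (1,0) (1,1) (1,2) (2,0) (2,1) (2,2)] -> total=9
Click 2 (5,1) count=1: revealed 1 new [(5,1)] -> total=10

Answer: ###....
###....
###....
.......
.......
.#.....
.......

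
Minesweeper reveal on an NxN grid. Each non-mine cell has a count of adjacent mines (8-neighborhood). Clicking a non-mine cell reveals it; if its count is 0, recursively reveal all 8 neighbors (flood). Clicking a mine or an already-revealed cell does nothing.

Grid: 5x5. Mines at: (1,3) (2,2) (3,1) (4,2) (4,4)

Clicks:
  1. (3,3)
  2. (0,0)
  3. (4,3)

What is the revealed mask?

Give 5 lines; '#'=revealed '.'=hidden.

Answer: ###..
###..
##...
...#.
...#.

Derivation:
Click 1 (3,3) count=3: revealed 1 new [(3,3)] -> total=1
Click 2 (0,0) count=0: revealed 8 new [(0,0) (0,1) (0,2) (1,0) (1,1) (1,2) (2,0) (2,1)] -> total=9
Click 3 (4,3) count=2: revealed 1 new [(4,3)] -> total=10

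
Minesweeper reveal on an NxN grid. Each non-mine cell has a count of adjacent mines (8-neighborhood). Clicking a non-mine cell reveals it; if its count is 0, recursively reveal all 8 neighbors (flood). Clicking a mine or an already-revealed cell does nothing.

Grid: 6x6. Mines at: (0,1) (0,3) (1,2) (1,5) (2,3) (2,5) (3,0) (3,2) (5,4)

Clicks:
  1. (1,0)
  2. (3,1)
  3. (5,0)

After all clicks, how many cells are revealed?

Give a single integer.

Answer: 10

Derivation:
Click 1 (1,0) count=1: revealed 1 new [(1,0)] -> total=1
Click 2 (3,1) count=2: revealed 1 new [(3,1)] -> total=2
Click 3 (5,0) count=0: revealed 8 new [(4,0) (4,1) (4,2) (4,3) (5,0) (5,1) (5,2) (5,3)] -> total=10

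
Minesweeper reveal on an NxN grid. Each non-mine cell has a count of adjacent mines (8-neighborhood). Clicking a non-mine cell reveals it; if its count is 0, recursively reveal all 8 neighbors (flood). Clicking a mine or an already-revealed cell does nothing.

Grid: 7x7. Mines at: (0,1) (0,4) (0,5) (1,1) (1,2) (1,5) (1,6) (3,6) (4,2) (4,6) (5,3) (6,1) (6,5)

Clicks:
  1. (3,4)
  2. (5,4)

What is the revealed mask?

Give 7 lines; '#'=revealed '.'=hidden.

Click 1 (3,4) count=0: revealed 9 new [(2,3) (2,4) (2,5) (3,3) (3,4) (3,5) (4,3) (4,4) (4,5)] -> total=9
Click 2 (5,4) count=2: revealed 1 new [(5,4)] -> total=10

Answer: .......
.......
...###.
...###.
...###.
....#..
.......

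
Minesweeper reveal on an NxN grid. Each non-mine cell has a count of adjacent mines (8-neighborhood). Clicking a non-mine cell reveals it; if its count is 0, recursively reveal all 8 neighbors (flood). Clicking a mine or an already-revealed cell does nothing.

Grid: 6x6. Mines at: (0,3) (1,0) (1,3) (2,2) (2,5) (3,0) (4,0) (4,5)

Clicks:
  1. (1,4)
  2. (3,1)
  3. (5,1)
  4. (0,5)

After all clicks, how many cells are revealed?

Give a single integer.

Answer: 6

Derivation:
Click 1 (1,4) count=3: revealed 1 new [(1,4)] -> total=1
Click 2 (3,1) count=3: revealed 1 new [(3,1)] -> total=2
Click 3 (5,1) count=1: revealed 1 new [(5,1)] -> total=3
Click 4 (0,5) count=0: revealed 3 new [(0,4) (0,5) (1,5)] -> total=6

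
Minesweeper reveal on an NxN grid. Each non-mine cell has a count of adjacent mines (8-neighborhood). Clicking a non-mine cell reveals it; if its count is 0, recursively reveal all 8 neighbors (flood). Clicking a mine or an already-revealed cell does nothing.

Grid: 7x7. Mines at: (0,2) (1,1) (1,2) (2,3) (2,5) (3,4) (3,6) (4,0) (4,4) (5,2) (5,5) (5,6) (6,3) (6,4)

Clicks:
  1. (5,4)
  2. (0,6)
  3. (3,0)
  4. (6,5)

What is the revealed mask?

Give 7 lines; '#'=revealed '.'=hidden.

Click 1 (5,4) count=4: revealed 1 new [(5,4)] -> total=1
Click 2 (0,6) count=0: revealed 8 new [(0,3) (0,4) (0,5) (0,6) (1,3) (1,4) (1,5) (1,6)] -> total=9
Click 3 (3,0) count=1: revealed 1 new [(3,0)] -> total=10
Click 4 (6,5) count=3: revealed 1 new [(6,5)] -> total=11

Answer: ...####
...####
.......
#......
.......
....#..
.....#.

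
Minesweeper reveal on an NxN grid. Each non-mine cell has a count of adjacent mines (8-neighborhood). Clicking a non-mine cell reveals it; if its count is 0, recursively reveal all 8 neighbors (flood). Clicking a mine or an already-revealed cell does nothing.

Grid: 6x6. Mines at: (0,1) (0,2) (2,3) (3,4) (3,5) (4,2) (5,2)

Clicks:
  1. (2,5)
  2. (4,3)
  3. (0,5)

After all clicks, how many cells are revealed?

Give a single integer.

Answer: 9

Derivation:
Click 1 (2,5) count=2: revealed 1 new [(2,5)] -> total=1
Click 2 (4,3) count=3: revealed 1 new [(4,3)] -> total=2
Click 3 (0,5) count=0: revealed 7 new [(0,3) (0,4) (0,5) (1,3) (1,4) (1,5) (2,4)] -> total=9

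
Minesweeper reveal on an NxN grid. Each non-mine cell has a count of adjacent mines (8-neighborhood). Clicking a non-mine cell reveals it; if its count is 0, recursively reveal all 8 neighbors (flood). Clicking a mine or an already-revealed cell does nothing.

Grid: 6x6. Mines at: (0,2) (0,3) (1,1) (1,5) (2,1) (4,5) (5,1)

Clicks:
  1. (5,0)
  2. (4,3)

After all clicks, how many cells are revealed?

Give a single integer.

Answer: 16

Derivation:
Click 1 (5,0) count=1: revealed 1 new [(5,0)] -> total=1
Click 2 (4,3) count=0: revealed 15 new [(1,2) (1,3) (1,4) (2,2) (2,3) (2,4) (3,2) (3,3) (3,4) (4,2) (4,3) (4,4) (5,2) (5,3) (5,4)] -> total=16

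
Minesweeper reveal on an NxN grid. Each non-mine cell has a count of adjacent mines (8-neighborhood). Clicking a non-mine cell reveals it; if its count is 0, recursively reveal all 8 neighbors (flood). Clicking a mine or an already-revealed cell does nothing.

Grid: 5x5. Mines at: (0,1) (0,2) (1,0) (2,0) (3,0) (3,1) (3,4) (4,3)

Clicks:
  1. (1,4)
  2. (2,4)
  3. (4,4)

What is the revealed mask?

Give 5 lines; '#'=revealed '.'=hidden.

Click 1 (1,4) count=0: revealed 6 new [(0,3) (0,4) (1,3) (1,4) (2,3) (2,4)] -> total=6
Click 2 (2,4) count=1: revealed 0 new [(none)] -> total=6
Click 3 (4,4) count=2: revealed 1 new [(4,4)] -> total=7

Answer: ...##
...##
...##
.....
....#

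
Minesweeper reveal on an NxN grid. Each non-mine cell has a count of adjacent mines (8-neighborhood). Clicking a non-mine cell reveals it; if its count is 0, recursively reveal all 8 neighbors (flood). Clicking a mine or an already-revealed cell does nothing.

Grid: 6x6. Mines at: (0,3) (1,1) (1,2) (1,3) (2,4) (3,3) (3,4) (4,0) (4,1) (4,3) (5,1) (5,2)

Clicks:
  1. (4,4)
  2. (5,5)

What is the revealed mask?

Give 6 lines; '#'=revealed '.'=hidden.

Answer: ......
......
......
......
....##
....##

Derivation:
Click 1 (4,4) count=3: revealed 1 new [(4,4)] -> total=1
Click 2 (5,5) count=0: revealed 3 new [(4,5) (5,4) (5,5)] -> total=4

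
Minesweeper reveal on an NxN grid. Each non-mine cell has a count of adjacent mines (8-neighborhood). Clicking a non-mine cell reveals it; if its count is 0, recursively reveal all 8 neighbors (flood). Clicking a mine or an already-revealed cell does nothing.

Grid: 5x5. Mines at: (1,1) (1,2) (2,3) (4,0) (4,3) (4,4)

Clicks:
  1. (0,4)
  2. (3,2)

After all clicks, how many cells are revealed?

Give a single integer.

Click 1 (0,4) count=0: revealed 4 new [(0,3) (0,4) (1,3) (1,4)] -> total=4
Click 2 (3,2) count=2: revealed 1 new [(3,2)] -> total=5

Answer: 5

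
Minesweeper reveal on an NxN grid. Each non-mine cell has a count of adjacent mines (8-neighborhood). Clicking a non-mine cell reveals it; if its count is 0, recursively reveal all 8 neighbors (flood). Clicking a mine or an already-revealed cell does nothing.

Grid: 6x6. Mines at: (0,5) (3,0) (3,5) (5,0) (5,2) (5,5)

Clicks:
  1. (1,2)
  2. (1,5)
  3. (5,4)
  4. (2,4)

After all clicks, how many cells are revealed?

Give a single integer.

Answer: 25

Derivation:
Click 1 (1,2) count=0: revealed 23 new [(0,0) (0,1) (0,2) (0,3) (0,4) (1,0) (1,1) (1,2) (1,3) (1,4) (2,0) (2,1) (2,2) (2,3) (2,4) (3,1) (3,2) (3,3) (3,4) (4,1) (4,2) (4,3) (4,4)] -> total=23
Click 2 (1,5) count=1: revealed 1 new [(1,5)] -> total=24
Click 3 (5,4) count=1: revealed 1 new [(5,4)] -> total=25
Click 4 (2,4) count=1: revealed 0 new [(none)] -> total=25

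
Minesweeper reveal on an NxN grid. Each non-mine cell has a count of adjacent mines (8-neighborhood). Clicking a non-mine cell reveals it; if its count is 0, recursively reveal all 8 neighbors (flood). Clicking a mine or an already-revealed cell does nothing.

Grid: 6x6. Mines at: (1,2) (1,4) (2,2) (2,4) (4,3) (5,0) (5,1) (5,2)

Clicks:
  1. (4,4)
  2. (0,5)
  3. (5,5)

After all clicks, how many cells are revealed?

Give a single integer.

Answer: 7

Derivation:
Click 1 (4,4) count=1: revealed 1 new [(4,4)] -> total=1
Click 2 (0,5) count=1: revealed 1 new [(0,5)] -> total=2
Click 3 (5,5) count=0: revealed 5 new [(3,4) (3,5) (4,5) (5,4) (5,5)] -> total=7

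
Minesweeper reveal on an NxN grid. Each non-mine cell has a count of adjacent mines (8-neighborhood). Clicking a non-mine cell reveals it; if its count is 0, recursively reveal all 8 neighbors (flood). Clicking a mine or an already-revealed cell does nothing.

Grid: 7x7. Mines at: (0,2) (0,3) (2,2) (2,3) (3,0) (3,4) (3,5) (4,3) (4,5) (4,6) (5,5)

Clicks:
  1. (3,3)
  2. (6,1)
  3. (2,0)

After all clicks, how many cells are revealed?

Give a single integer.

Click 1 (3,3) count=4: revealed 1 new [(3,3)] -> total=1
Click 2 (6,1) count=0: revealed 13 new [(4,0) (4,1) (4,2) (5,0) (5,1) (5,2) (5,3) (5,4) (6,0) (6,1) (6,2) (6,3) (6,4)] -> total=14
Click 3 (2,0) count=1: revealed 1 new [(2,0)] -> total=15

Answer: 15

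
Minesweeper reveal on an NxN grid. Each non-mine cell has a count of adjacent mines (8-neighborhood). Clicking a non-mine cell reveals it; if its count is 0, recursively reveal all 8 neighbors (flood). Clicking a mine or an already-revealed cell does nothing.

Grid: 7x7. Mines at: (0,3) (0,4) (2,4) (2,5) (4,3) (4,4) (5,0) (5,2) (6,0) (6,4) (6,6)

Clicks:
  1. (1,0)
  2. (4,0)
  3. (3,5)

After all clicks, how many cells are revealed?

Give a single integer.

Answer: 19

Derivation:
Click 1 (1,0) count=0: revealed 18 new [(0,0) (0,1) (0,2) (1,0) (1,1) (1,2) (1,3) (2,0) (2,1) (2,2) (2,3) (3,0) (3,1) (3,2) (3,3) (4,0) (4,1) (4,2)] -> total=18
Click 2 (4,0) count=1: revealed 0 new [(none)] -> total=18
Click 3 (3,5) count=3: revealed 1 new [(3,5)] -> total=19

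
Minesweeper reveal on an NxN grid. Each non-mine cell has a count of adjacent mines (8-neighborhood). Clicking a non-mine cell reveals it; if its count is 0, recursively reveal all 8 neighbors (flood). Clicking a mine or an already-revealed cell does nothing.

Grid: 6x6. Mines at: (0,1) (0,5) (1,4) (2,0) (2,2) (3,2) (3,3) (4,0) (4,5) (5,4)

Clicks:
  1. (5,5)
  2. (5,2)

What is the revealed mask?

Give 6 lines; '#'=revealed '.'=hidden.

Click 1 (5,5) count=2: revealed 1 new [(5,5)] -> total=1
Click 2 (5,2) count=0: revealed 6 new [(4,1) (4,2) (4,3) (5,1) (5,2) (5,3)] -> total=7

Answer: ......
......
......
......
.###..
.###.#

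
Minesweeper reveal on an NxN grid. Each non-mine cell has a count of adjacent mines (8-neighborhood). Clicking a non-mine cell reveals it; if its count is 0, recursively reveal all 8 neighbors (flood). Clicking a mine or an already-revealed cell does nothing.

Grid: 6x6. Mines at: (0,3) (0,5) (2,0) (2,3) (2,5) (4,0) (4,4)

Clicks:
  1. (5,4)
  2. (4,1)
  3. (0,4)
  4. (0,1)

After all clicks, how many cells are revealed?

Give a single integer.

Click 1 (5,4) count=1: revealed 1 new [(5,4)] -> total=1
Click 2 (4,1) count=1: revealed 1 new [(4,1)] -> total=2
Click 3 (0,4) count=2: revealed 1 new [(0,4)] -> total=3
Click 4 (0,1) count=0: revealed 6 new [(0,0) (0,1) (0,2) (1,0) (1,1) (1,2)] -> total=9

Answer: 9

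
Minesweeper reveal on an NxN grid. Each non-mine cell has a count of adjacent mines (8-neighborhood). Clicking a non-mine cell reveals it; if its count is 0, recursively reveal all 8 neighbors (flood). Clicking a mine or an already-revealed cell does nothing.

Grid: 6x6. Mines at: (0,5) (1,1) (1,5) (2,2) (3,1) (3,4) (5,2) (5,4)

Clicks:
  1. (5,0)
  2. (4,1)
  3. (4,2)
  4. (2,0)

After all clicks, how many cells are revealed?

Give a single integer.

Answer: 6

Derivation:
Click 1 (5,0) count=0: revealed 4 new [(4,0) (4,1) (5,0) (5,1)] -> total=4
Click 2 (4,1) count=2: revealed 0 new [(none)] -> total=4
Click 3 (4,2) count=2: revealed 1 new [(4,2)] -> total=5
Click 4 (2,0) count=2: revealed 1 new [(2,0)] -> total=6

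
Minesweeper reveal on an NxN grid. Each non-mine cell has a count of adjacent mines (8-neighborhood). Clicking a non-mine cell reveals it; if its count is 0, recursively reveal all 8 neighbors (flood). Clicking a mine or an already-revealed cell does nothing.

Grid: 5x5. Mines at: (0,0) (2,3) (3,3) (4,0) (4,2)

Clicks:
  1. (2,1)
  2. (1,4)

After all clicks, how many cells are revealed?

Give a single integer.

Answer: 10

Derivation:
Click 1 (2,1) count=0: revealed 9 new [(1,0) (1,1) (1,2) (2,0) (2,1) (2,2) (3,0) (3,1) (3,2)] -> total=9
Click 2 (1,4) count=1: revealed 1 new [(1,4)] -> total=10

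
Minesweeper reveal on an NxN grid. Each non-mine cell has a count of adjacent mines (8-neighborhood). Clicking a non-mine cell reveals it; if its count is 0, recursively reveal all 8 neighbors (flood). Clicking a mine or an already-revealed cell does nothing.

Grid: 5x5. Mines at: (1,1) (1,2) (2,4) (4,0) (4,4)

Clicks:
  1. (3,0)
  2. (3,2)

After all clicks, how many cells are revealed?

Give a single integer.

Click 1 (3,0) count=1: revealed 1 new [(3,0)] -> total=1
Click 2 (3,2) count=0: revealed 9 new [(2,1) (2,2) (2,3) (3,1) (3,2) (3,3) (4,1) (4,2) (4,3)] -> total=10

Answer: 10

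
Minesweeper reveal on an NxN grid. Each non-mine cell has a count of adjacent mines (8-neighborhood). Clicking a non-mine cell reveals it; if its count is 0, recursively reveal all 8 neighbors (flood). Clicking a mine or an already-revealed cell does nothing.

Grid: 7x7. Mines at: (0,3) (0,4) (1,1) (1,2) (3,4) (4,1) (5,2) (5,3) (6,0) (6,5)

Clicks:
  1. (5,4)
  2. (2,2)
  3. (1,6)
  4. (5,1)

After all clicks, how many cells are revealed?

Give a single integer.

Click 1 (5,4) count=2: revealed 1 new [(5,4)] -> total=1
Click 2 (2,2) count=2: revealed 1 new [(2,2)] -> total=2
Click 3 (1,6) count=0: revealed 12 new [(0,5) (0,6) (1,5) (1,6) (2,5) (2,6) (3,5) (3,6) (4,5) (4,6) (5,5) (5,6)] -> total=14
Click 4 (5,1) count=3: revealed 1 new [(5,1)] -> total=15

Answer: 15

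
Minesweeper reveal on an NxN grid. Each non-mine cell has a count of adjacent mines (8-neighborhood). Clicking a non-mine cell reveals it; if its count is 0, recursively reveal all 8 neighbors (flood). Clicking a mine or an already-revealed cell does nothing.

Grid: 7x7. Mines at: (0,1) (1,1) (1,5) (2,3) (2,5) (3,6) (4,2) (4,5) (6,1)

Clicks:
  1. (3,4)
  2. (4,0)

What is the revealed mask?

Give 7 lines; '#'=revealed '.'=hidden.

Click 1 (3,4) count=3: revealed 1 new [(3,4)] -> total=1
Click 2 (4,0) count=0: revealed 8 new [(2,0) (2,1) (3,0) (3,1) (4,0) (4,1) (5,0) (5,1)] -> total=9

Answer: .......
.......
##.....
##..#..
##.....
##.....
.......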